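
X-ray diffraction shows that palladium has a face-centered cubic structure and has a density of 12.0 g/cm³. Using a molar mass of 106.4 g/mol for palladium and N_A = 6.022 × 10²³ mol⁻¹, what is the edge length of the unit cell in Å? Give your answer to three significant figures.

3.89 Å

With Z = 4 atoms per FCC cell, a³ = Z·M/(N_A·ρ) = 4 × 106.4 / (6.022 × 10²³ × 12.00 g/cm³) = 5.890 × 10^-23 cm³.
a = (5.890 × 10^-23)^(1/3) = 3.891 × 10^-8 cm = 3.89 Å.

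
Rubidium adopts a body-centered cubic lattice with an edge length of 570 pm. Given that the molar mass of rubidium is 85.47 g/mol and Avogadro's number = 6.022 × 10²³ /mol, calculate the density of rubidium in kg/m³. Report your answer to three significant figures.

1530 kg/m³

A BCC unit cell contains Z = 2 atoms.
Cell volume: a³ = (570 pm)³ = (5.700 × 10^-8 cm)³ = 1.852 × 10^-22 cm³.
ρ = Z·M/(N_A·a³) = 2 × 85.47 / (6.022 × 10²³ × 1.852 × 10^-22) = 1.533 g/cm³ = 1530 kg/m³.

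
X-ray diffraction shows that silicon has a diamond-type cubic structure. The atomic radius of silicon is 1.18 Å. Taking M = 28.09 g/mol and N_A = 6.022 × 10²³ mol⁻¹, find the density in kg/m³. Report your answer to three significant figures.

2300 kg/m³

In a diamond cubic lattice, nearest neighbors lie along the body diagonal with √3·a = 8r, giving a = 5.450 Å = 5.450 × 10^-8 cm.
With Z = 8, ρ = Z·M/(N_A·a³) = 8 × 28.09 / (6.022 × 10²³ × 1.619 × 10^-22) = 2.305 g/cm³ = 2300 kg/m³.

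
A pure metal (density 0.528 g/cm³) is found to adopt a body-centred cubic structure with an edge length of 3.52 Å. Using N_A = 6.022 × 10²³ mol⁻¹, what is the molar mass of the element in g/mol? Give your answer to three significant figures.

6.93 g/mol

A BCC cell has Z = 2 atoms; a = 3.520 × 10^-8 cm.
M = ρ·N_A·a³/Z = 0.528 × 6.022 × 10²³ × 4.361 × 10^-23 / 2 = 6.93 g/mol.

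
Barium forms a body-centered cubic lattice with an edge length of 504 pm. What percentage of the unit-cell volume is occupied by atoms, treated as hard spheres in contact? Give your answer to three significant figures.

In a BCC lattice atoms touch along the body diagonal, so √3·a = 4r, so r = 0.4330a = 218.2 pm.
Packing fraction = Z·(4/3)πr³ / a³ = 2 × (4/3)π × (218.2)³ / (504)³ = 0.6802 = 68.0%.

68.0%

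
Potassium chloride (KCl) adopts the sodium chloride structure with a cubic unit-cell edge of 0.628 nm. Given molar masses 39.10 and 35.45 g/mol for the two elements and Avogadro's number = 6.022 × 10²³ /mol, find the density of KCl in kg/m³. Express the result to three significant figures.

2000 kg/m³

The sodium chloride structure contains Z = 4 formula units per cell; M(KCl) = 39.10 + 35.45 = 74.55 g/mol.
a³ = (6.280 × 10^-8 cm)³ = 2.477 × 10^-22 cm³.
ρ = 4 × 74.55 / (6.022 × 10²³ × 2.477 × 10^-22) = 1.999 g/cm³ = 2000 kg/m³.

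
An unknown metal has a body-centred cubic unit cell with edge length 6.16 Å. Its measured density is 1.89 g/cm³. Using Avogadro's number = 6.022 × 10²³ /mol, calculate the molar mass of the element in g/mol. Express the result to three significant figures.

A BCC cell has Z = 2 atoms; a = 6.160 × 10^-8 cm.
M = ρ·N_A·a³/Z = 1.89 × 6.022 × 10²³ × 2.337 × 10^-22 / 2 = 133 g/mol.

133 g/mol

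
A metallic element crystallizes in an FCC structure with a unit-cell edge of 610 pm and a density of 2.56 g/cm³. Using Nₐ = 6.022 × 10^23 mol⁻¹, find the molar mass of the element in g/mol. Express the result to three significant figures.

An FCC cell has Z = 4 atoms; a = 6.100 × 10^-8 cm.
M = ρ·N_A·a³/Z = 2.56 × 6.022 × 10²³ × 2.270 × 10^-22 / 4 = 87.5 g/mol.

87.5 g/mol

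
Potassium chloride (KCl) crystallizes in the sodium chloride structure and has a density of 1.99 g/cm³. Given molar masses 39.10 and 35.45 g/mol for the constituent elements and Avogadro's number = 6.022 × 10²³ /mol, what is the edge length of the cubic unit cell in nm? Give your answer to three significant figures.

M(KCl) = 74.55 g/mol; Z = 4 formula units per cell.
a³ = Z·M/(N_A·ρ) = 4 × 74.55 / (6.022 × 10²³ × 1.99) = 2.488 × 10^-22 cm³, so a = 6.290 × 10^-8 cm = 0.629 nm.

0.629 nm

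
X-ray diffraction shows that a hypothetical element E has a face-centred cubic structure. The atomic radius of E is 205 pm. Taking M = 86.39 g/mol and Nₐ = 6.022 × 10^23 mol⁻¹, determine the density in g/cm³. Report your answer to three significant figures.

2.94 g/cm³

In an FCC lattice, atoms touch along the face diagonal, so √2·a = 4r, giving a = 579.8 pm = 5.798 × 10^-8 cm.
With Z = 4, ρ = Z·M/(N_A·a³) = 4 × 86.39 / (6.022 × 10²³ × 1.949 × 10^-22) = 2.944 g/cm³.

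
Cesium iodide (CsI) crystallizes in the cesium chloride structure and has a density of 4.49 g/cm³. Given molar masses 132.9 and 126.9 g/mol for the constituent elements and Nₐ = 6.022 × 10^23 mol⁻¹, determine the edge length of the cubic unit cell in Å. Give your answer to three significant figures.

M(CsI) = 259.8 g/mol; Z = 1 formula unit per cell.
a³ = Z·M/(N_A·ρ) = 1 × 259.8 / (6.022 × 10²³ × 4.49) = 9.608 × 10^-23 cm³, so a = 4.580 × 10^-8 cm = 4.58 Å.

4.58 Å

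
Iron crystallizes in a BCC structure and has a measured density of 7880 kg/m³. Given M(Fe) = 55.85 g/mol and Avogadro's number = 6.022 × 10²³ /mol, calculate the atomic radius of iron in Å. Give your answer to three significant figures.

For a BCC cell (Z = 2), a³ = Z·M/(N_A·ρ) = 2 × 55.85 / (6.022 × 10²³ × 7.880) = 2.354 × 10^-23 cm³, so a = 2.866 × 10^-8 cm = 2.866 Å.
Atoms touch along the body diagonal, so √3·a = 4r, so r = 0.4330 × a = 1.24 Å.

1.24 Å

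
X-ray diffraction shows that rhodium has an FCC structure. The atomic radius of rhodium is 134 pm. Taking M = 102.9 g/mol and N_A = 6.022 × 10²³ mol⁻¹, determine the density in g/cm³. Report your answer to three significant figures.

In an FCC lattice, atoms touch along the face diagonal, so √2·a = 4r, giving a = 379.0 pm = 3.790 × 10^-8 cm.
With Z = 4, ρ = Z·M/(N_A·a³) = 4 × 102.9 / (6.022 × 10²³ × 5.444 × 10^-23) = 12.55 g/cm³.

12.6 g/cm³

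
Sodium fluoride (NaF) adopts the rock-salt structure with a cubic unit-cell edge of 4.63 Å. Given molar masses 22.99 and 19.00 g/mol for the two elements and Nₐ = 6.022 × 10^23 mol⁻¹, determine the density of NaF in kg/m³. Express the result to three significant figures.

2810 kg/m³

The rock-salt structure contains Z = 4 formula units per cell; M(NaF) = 22.99 + 19.00 = 41.99 g/mol.
a³ = (4.630 × 10^-8 cm)³ = 9.925 × 10^-23 cm³.
ρ = 4 × 41.99 / (6.022 × 10²³ × 9.925 × 10^-23) = 2.810 g/cm³ = 2810 kg/m³.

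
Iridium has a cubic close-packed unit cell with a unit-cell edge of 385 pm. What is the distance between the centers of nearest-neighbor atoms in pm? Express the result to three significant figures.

In an FCC structure, atoms touch along the face diagonal, so √2·a = 4r; the nearest-neighbor distance equals 2r = 0.7071·a.
d = 0.7071 × 385 = 272 pm.

272 pm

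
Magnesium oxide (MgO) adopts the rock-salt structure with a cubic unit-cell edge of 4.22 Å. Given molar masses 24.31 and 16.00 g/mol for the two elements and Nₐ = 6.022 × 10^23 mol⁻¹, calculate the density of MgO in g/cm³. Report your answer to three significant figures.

The rock-salt structure contains Z = 4 formula units per cell; M(MgO) = 24.31 + 16.00 = 40.31 g/mol.
a³ = (4.220 × 10^-8 cm)³ = 7.515 × 10^-23 cm³.
ρ = 4 × 40.31 / (6.022 × 10²³ × 7.515 × 10^-23) = 3.563 g/cm³.

3.56 g/cm³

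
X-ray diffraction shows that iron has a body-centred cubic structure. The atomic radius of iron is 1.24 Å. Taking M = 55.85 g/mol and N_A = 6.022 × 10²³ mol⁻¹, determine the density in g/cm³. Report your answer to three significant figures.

In a BCC lattice, atoms touch along the body diagonal, so √3·a = 4r, giving a = 2.864 Å = 2.864 × 10^-8 cm.
With Z = 2, ρ = Z·M/(N_A·a³) = 2 × 55.85 / (6.022 × 10²³ × 2.348 × 10^-23) = 7.899 g/cm³.

7.90 g/cm³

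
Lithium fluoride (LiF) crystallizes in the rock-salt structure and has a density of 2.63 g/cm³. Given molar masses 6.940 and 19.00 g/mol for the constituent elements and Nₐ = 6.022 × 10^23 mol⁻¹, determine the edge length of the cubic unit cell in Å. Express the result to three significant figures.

M(LiF) = 25.94 g/mol; Z = 4 formula units per cell.
a³ = Z·M/(N_A·ρ) = 4 × 25.94 / (6.022 × 10²³ × 2.63) = 6.551 × 10^-23 cm³, so a = 4.031 × 10^-8 cm = 4.03 Å.

4.03 Å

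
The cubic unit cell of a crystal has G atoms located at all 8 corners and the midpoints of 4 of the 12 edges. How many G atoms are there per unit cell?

Corner atoms are shared by 8 cells (1/8 each), edge atoms by 4 (1/4 each).
Net atoms = 8 × 1/8 + 4 × 1/4 = 1 + 1 = 2.

2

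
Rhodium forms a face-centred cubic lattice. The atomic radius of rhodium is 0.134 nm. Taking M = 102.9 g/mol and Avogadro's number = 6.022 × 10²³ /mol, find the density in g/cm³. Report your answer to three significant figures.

In an FCC lattice, atoms touch along the face diagonal, so √2·a = 4r, giving a = 0.3790 nm = 3.790 × 10^-8 cm.
With Z = 4, ρ = Z·M/(N_A·a³) = 4 × 102.9 / (6.022 × 10²³ × 5.444 × 10^-23) = 12.55 g/cm³.

12.6 g/cm³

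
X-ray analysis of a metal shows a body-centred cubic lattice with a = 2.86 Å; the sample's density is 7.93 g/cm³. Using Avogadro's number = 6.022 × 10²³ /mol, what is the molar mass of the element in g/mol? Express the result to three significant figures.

A BCC cell has Z = 2 atoms; a = 2.860 × 10^-8 cm.
M = ρ·N_A·a³/Z = 7.93 × 6.022 × 10²³ × 2.339 × 10^-23 / 2 = 55.9 g/mol.

55.9 g/mol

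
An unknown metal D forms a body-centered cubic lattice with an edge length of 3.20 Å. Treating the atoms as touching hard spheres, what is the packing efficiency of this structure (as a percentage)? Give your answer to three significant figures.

In a BCC lattice atoms touch along the body diagonal, so √3·a = 4r, so r = 0.4330a = 1.386 Å.
Packing fraction = Z·(4/3)πr³ / a³ = 2 × (4/3)π × (1.386)³ / (3.20)³ = 0.6802 = 68.0%.

68.0%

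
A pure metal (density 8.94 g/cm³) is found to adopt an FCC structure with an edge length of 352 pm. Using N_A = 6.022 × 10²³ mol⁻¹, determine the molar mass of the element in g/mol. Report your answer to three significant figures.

58.7 g/mol

An FCC cell has Z = 4 atoms; a = 3.520 × 10^-8 cm.
M = ρ·N_A·a³/Z = 8.94 × 6.022 × 10²³ × 4.361 × 10^-23 / 4 = 58.7 g/mol.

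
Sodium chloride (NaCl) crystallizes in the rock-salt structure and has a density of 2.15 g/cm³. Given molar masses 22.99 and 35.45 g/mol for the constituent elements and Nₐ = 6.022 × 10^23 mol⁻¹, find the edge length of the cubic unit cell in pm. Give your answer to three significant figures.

565 pm

M(NaCl) = 58.44 g/mol; Z = 4 formula units per cell.
a³ = Z·M/(N_A·ρ) = 4 × 58.44 / (6.022 × 10²³ × 2.15) = 1.805 × 10^-22 cm³, so a = 5.652 × 10^-8 cm = 565 pm.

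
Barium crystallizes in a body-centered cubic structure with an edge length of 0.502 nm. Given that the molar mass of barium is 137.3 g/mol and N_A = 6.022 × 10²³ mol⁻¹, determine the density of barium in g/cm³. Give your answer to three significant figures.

A BCC unit cell contains Z = 2 atoms.
Cell volume: a³ = (0.502 nm)³ = (5.020 × 10^-8 cm)³ = 1.265 × 10^-22 cm³.
ρ = Z·M/(N_A·a³) = 2 × 137.3 / (6.022 × 10²³ × 1.265 × 10^-22) = 3.605 g/cm³.

3.60 g/cm³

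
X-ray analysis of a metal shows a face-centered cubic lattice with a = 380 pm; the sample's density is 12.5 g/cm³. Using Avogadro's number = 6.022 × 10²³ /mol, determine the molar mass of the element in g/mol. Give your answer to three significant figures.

An FCC cell has Z = 4 atoms; a = 3.800 × 10^-8 cm.
M = ρ·N_A·a³/Z = 12.5 × 6.022 × 10²³ × 5.487 × 10^-23 / 4 = 103 g/mol.

103 g/mol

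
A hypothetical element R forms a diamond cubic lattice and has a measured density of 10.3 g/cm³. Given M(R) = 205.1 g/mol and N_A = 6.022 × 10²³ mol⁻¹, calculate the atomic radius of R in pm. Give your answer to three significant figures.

For a diamond cubic cell (Z = 8), a³ = Z·M/(N_A·ρ) = 8 × 205.1 / (6.022 × 10²³ × 10.30) = 2.645 × 10^-22 cm³, so a = 6.419 × 10^-8 cm = 641.9 pm.
Nearest neighbors lie along the body diagonal with √3·a = 8r, so r = 0.2165 × a = 139 pm.

139 pm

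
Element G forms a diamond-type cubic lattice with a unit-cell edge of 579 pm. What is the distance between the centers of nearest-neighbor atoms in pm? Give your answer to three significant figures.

251 pm

In a diamond cubic structure, nearest neighbors lie along the body diagonal with √3·a = 8r; the nearest-neighbor distance equals 2r = 0.4330·a.
d = 0.4330 × 579 = 251 pm.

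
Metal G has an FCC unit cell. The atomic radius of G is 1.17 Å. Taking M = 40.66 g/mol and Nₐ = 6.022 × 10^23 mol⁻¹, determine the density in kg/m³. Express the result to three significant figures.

7450 kg/m³

In an FCC lattice, atoms touch along the face diagonal, so √2·a = 4r, giving a = 3.309 Å = 3.309 × 10^-8 cm.
With Z = 4, ρ = Z·M/(N_A·a³) = 4 × 40.66 / (6.022 × 10²³ × 3.624 × 10^-23) = 7.452 g/cm³ = 7450 kg/m³.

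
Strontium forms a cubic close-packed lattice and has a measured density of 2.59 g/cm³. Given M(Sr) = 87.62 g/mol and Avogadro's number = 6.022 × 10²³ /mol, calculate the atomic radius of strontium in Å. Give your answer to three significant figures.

2.15 Å

For an FCC cell (Z = 4), a³ = Z·M/(N_A·ρ) = 4 × 87.62 / (6.022 × 10²³ × 2.590) = 2.247 × 10^-22 cm³, so a = 6.080 × 10^-8 cm = 6.080 Å.
Atoms touch along the face diagonal, so √2·a = 4r, so r = 0.3536 × a = 2.15 Å.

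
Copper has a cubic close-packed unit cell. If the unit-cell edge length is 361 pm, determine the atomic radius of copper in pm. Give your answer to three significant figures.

128 pm

In an FCC lattice, atoms touch along the face diagonal, so √2·a = 4r.
r = √2·a/4 = 1.4142 × 361 / 4 = 128 pm.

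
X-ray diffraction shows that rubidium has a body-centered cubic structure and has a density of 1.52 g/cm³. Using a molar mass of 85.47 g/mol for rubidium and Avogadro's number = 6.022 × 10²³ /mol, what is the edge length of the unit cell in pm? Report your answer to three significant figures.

With Z = 2 atoms per BCC cell, a³ = Z·M/(N_A·ρ) = 2 × 85.47 / (6.022 × 10²³ × 1.520 g/cm³) = 1.867 × 10^-22 cm³.
a = (1.867 × 10^-22)^(1/3) = 5.716 × 10^-8 cm = 572 pm.

572 pm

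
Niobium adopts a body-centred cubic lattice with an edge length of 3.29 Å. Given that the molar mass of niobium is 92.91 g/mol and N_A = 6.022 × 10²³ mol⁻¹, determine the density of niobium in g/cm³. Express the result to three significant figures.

8.66 g/cm³

A BCC unit cell contains Z = 2 atoms.
Cell volume: a³ = (3.29 Å)³ = (3.290 × 10^-8 cm)³ = 3.561 × 10^-23 cm³.
ρ = Z·M/(N_A·a³) = 2 × 92.91 / (6.022 × 10²³ × 3.561 × 10^-23) = 8.665 g/cm³.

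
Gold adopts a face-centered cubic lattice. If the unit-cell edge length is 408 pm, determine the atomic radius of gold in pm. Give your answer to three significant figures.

In an FCC lattice, atoms touch along the face diagonal, so √2·a = 4r.
r = √2·a/4 = 1.4142 × 408 / 4 = 144 pm.

144 pm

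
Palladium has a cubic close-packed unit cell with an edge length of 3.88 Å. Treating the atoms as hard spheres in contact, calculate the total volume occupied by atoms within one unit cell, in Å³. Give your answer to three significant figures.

43.3 Å³

In an FCC lattice atoms touch along the face diagonal, so √2·a = 4r, so r = 0.3536a = 1.372 Å.
V_atoms = Z × (4/3)πr³ = 4 × (4/3)π × (1.372)³ = 43.3 Å³.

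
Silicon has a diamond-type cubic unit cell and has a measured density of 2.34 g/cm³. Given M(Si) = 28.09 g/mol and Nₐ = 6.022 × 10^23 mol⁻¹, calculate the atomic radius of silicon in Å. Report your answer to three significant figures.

1.17 Å

For a diamond cubic cell (Z = 8), a³ = Z·M/(N_A·ρ) = 8 × 28.09 / (6.022 × 10²³ × 2.340) = 1.595 × 10^-22 cm³, so a = 5.423 × 10^-8 cm = 5.423 Å.
Nearest neighbors lie along the body diagonal with √3·a = 8r, so r = 0.2165 × a = 1.17 Å.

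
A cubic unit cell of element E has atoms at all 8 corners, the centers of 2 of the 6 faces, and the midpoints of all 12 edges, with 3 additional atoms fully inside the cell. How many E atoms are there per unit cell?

Corner atoms are shared by 8 cells (1/8 each), face atoms by 2 (1/2 each), edge atoms by 4 (1/4 each), interior atoms are unshared.
Net atoms = 8 × 1/8 + 2 × 1/2 + 12 × 1/4 + 3 = 1 + 1 + 3 + 3 = 8.

8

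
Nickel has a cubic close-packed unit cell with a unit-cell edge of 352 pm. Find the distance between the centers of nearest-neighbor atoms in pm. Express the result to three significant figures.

In an FCC structure, atoms touch along the face diagonal, so √2·a = 4r; the nearest-neighbor distance equals 2r = 0.7071·a.
d = 0.7071 × 352 = 249 pm.

249 pm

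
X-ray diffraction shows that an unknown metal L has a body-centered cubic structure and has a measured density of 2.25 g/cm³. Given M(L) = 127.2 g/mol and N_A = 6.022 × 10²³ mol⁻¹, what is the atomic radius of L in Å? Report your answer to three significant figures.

2.48 Å

For a BCC cell (Z = 2), a³ = Z·M/(N_A·ρ) = 2 × 127.2 / (6.022 × 10²³ × 2.250) = 1.878 × 10^-22 cm³, so a = 5.726 × 10^-8 cm = 5.726 Å.
Atoms touch along the body diagonal, so √3·a = 4r, so r = 0.4330 × a = 2.48 Å.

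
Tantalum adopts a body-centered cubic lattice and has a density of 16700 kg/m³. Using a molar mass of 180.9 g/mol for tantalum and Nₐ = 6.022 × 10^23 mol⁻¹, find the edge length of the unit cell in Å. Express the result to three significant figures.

With Z = 2 atoms per BCC cell, a³ = Z·M/(N_A·ρ) = 2 × 180.9 / (6.022 × 10²³ × 16.70 g/cm³) = 3.598 × 10^-23 cm³.
a = (3.598 × 10^-23)^(1/3) = 3.301 × 10^-8 cm = 3.30 Å.

3.30 Å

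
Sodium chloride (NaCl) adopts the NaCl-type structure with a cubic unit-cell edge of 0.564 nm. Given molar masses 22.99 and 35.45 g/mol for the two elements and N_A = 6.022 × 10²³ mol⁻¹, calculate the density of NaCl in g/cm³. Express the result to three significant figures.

2.16 g/cm³

The NaCl-type structure contains Z = 4 formula units per cell; M(NaCl) = 22.99 + 35.45 = 58.44 g/mol.
a³ = (5.640 × 10^-8 cm)³ = 1.794 × 10^-22 cm³.
ρ = 4 × 58.44 / (6.022 × 10²³ × 1.794 × 10^-22) = 2.164 g/cm³.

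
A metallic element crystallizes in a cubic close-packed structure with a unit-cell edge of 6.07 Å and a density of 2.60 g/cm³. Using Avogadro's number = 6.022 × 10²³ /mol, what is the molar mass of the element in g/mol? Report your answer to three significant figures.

87.5 g/mol

An FCC cell has Z = 4 atoms; a = 6.070 × 10^-8 cm.
M = ρ·N_A·a³/Z = 2.60 × 6.022 × 10²³ × 2.236 × 10^-22 / 4 = 87.5 g/mol.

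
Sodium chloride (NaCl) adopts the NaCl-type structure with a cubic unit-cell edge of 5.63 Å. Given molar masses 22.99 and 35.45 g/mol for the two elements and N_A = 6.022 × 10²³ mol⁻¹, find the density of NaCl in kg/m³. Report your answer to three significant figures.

2180 kg/m³

The NaCl-type structure contains Z = 4 formula units per cell; M(NaCl) = 22.99 + 35.45 = 58.44 g/mol.
a³ = (5.630 × 10^-8 cm)³ = 1.785 × 10^-22 cm³.
ρ = 4 × 58.44 / (6.022 × 10²³ × 1.785 × 10^-22) = 2.175 g/cm³ = 2180 kg/m³.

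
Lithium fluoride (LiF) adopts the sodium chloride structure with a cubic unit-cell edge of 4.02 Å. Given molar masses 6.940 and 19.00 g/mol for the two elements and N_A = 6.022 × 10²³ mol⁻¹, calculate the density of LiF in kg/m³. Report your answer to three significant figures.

2650 kg/m³

The sodium chloride structure contains Z = 4 formula units per cell; M(LiF) = 6.940 + 19.00 = 25.94 g/mol.
a³ = (4.020 × 10^-8 cm)³ = 6.496 × 10^-23 cm³.
ρ = 4 × 25.94 / (6.022 × 10²³ × 6.496 × 10^-23) = 2.652 g/cm³ = 2650 kg/m³.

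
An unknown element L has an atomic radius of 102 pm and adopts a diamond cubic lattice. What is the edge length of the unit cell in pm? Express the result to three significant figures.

471 pm

In a diamond cubic lattice, nearest neighbors lie along the body diagonal with √3·a = 8r.
a = 8r/√3 = 8 × 102 / 1.7321 = 471 pm.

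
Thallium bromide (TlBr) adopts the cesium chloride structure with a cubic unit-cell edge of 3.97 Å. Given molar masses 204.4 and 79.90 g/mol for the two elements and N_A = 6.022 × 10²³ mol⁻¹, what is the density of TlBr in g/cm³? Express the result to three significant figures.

The cesium chloride structure contains Z = 1 formula unit per cell; M(TlBr) = 204.4 + 79.90 = 284.3 g/mol.
a³ = (3.970 × 10^-8 cm)³ = 6.257 × 10^-23 cm³.
ρ = 1 × 284.3 / (6.022 × 10²³ × 6.257 × 10^-23) = 7.545 g/cm³.

7.55 g/cm³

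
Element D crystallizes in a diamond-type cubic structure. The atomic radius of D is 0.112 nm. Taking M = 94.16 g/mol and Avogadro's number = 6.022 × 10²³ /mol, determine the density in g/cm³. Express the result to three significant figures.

In a diamond cubic lattice, nearest neighbors lie along the body diagonal with √3·a = 8r, giving a = 0.5173 nm = 5.173 × 10^-8 cm.
With Z = 8, ρ = Z·M/(N_A·a³) = 8 × 94.16 / (6.022 × 10²³ × 1.384 × 10^-22) = 9.036 g/cm³.

9.04 g/cm³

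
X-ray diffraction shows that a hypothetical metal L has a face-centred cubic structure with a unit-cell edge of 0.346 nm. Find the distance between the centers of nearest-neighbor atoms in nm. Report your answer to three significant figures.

0.245 nm

In an FCC structure, atoms touch along the face diagonal, so √2·a = 4r; the nearest-neighbor distance equals 2r = 0.7071·a.
d = 0.7071 × 0.346 = 0.245 nm.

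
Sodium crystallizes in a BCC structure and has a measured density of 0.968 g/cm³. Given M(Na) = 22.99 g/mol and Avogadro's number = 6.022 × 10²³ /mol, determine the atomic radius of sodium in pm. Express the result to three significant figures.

186 pm

For a BCC cell (Z = 2), a³ = Z·M/(N_A·ρ) = 2 × 22.99 / (6.022 × 10²³ × 0.9680) = 7.888 × 10^-23 cm³, so a = 4.289 × 10^-8 cm = 428.9 pm.
Atoms touch along the body diagonal, so √3·a = 4r, so r = 0.4330 × a = 186 pm.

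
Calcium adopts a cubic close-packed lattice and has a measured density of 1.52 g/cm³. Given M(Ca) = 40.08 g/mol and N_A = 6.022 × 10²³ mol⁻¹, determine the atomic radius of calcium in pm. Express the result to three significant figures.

For an FCC cell (Z = 4), a³ = Z·M/(N_A·ρ) = 4 × 40.08 / (6.022 × 10²³ × 1.520) = 1.751 × 10^-22 cm³, so a = 5.595 × 10^-8 cm = 559.5 pm.
Atoms touch along the face diagonal, so √2·a = 4r, so r = 0.3536 × a = 198 pm.

198 pm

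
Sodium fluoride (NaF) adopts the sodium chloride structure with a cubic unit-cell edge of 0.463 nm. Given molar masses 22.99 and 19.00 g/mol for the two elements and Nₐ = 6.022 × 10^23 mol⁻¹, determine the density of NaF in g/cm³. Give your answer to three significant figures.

2.81 g/cm³

The sodium chloride structure contains Z = 4 formula units per cell; M(NaF) = 22.99 + 19.00 = 41.99 g/mol.
a³ = (4.630 × 10^-8 cm)³ = 9.925 × 10^-23 cm³.
ρ = 4 × 41.99 / (6.022 × 10²³ × 9.925 × 10^-23) = 2.810 g/cm³.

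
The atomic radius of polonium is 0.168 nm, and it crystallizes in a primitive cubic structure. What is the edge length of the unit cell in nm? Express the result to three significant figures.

0.336 nm

In a simple cubic lattice, atoms touch along the cell edge, so a = 2r.
a = 2r = 2 × 0.168 = 0.336 nm.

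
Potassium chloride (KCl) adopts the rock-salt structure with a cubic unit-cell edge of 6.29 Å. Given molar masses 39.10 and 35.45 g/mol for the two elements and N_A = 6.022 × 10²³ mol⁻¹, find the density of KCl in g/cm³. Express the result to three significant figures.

The rock-salt structure contains Z = 4 formula units per cell; M(KCl) = 39.10 + 35.45 = 74.55 g/mol.
a³ = (6.290 × 10^-8 cm)³ = 2.489 × 10^-22 cm³.
ρ = 4 × 74.55 / (6.022 × 10²³ × 2.489 × 10^-22) = 1.990 g/cm³.

1.99 g/cm³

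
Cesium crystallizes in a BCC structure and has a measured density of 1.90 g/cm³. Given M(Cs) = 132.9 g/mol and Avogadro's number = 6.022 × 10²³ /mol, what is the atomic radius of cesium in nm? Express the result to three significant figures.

0.266 nm

For a BCC cell (Z = 2), a³ = Z·M/(N_A·ρ) = 2 × 132.9 / (6.022 × 10²³ × 1.900) = 2.323 × 10^-22 cm³, so a = 6.147 × 10^-8 cm = 0.6147 nm.
Atoms touch along the body diagonal, so √3·a = 4r, so r = 0.4330 × a = 0.266 nm.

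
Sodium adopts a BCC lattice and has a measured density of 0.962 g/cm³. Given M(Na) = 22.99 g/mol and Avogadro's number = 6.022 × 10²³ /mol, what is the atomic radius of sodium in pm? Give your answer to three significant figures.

186 pm

For a BCC cell (Z = 2), a³ = Z·M/(N_A·ρ) = 2 × 22.99 / (6.022 × 10²³ × 0.9620) = 7.937 × 10^-23 cm³, so a = 4.298 × 10^-8 cm = 429.8 pm.
Atoms touch along the body diagonal, so √3·a = 4r, so r = 0.4330 × a = 186 pm.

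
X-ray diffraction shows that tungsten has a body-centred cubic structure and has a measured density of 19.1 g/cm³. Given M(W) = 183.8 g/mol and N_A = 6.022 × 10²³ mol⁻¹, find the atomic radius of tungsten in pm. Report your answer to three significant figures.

For a BCC cell (Z = 2), a³ = Z·M/(N_A·ρ) = 2 × 183.8 / (6.022 × 10²³ × 19.10) = 3.196 × 10^-23 cm³, so a = 3.173 × 10^-8 cm = 317.3 pm.
Atoms touch along the body diagonal, so √3·a = 4r, so r = 0.4330 × a = 137 pm.

137 pm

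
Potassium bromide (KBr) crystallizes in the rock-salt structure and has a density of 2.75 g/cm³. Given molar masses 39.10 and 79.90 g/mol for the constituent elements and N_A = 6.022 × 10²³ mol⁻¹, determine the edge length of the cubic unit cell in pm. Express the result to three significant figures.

660 pm

M(KBr) = 119.0 g/mol; Z = 4 formula units per cell.
a³ = Z·M/(N_A·ρ) = 4 × 119.0 / (6.022 × 10²³ × 2.75) = 2.874 × 10^-22 cm³, so a = 6.600 × 10^-8 cm = 660 pm.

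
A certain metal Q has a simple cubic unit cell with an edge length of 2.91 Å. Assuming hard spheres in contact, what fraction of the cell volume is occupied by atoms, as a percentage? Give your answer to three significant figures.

52.4%

In a simple cubic lattice atoms touch along the cell edge, so a = 2r, so r = 0.5000a = 1.455 Å.
Packing fraction = Z·(4/3)πr³ / a³ = 1 × (4/3)π × (1.455)³ / (2.91)³ = 0.5236 = 52.4%.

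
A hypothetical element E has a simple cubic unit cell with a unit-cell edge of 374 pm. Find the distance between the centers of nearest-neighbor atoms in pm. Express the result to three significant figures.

374 pm

In a simple cubic structure, atoms touch along the cell edge, so a = 2r; the nearest-neighbor distance equals 2r = 1.000·a.
d = 1.000 × 374 = 374 pm.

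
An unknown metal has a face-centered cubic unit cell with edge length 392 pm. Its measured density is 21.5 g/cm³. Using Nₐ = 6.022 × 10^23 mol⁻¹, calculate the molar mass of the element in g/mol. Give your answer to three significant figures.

An FCC cell has Z = 4 atoms; a = 3.920 × 10^-8 cm.
M = ρ·N_A·a³/Z = 21.5 × 6.022 × 10²³ × 6.024 × 10^-23 / 4 = 195 g/mol.

195 g/mol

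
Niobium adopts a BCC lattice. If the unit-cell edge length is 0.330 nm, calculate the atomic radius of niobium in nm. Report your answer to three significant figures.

0.143 nm

In a BCC lattice, atoms touch along the body diagonal, so √3·a = 4r.
r = √3·a/4 = 1.7321 × 0.330 / 4 = 0.143 nm.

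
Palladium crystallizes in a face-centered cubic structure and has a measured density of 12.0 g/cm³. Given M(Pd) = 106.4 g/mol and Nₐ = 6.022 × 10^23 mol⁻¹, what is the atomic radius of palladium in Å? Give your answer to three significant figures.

1.38 Å

For an FCC cell (Z = 4), a³ = Z·M/(N_A·ρ) = 4 × 106.4 / (6.022 × 10²³ × 12.00) = 5.890 × 10^-23 cm³, so a = 3.891 × 10^-8 cm = 3.891 Å.
Atoms touch along the face diagonal, so √2·a = 4r, so r = 0.3536 × a = 1.38 Å.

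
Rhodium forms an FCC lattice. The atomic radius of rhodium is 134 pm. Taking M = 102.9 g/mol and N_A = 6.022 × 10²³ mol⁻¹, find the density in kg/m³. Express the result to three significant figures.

In an FCC lattice, atoms touch along the face diagonal, so √2·a = 4r, giving a = 379.0 pm = 3.790 × 10^-8 cm.
With Z = 4, ρ = Z·M/(N_A·a³) = 4 × 102.9 / (6.022 × 10²³ × 5.444 × 10^-23) = 12.55 g/cm³ = 12600 kg/m³.

12600 kg/m³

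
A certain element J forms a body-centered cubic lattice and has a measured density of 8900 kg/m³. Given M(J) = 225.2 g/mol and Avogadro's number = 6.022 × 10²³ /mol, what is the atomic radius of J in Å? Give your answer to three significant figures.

For a BCC cell (Z = 2), a³ = Z·M/(N_A·ρ) = 2 × 225.2 / (6.022 × 10²³ × 8.900) = 8.404 × 10^-23 cm³, so a = 4.380 × 10^-8 cm = 4.380 Å.
Atoms touch along the body diagonal, so √3·a = 4r, so r = 0.4330 × a = 1.90 Å.

1.90 Å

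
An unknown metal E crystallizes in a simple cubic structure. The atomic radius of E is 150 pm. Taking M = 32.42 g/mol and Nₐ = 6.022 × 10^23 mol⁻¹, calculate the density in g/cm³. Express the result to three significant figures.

In a simple cubic lattice, atoms touch along the cell edge, so a = 2r, giving a = 300.0 pm = 3.000 × 10^-8 cm.
With Z = 1, ρ = Z·M/(N_A·a³) = 1 × 32.42 / (6.022 × 10²³ × 2.700 × 10^-23) = 1.994 g/cm³.

1.99 g/cm³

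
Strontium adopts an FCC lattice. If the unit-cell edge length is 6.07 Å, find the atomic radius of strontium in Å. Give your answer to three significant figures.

2.15 Å

In an FCC lattice, atoms touch along the face diagonal, so √2·a = 4r.
r = √2·a/4 = 1.4142 × 6.07 / 4 = 2.15 Å.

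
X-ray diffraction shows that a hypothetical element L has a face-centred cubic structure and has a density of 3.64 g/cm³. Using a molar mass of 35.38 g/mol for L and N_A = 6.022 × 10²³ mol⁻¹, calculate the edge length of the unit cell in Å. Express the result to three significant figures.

With Z = 4 atoms per FCC cell, a³ = Z·M/(N_A·ρ) = 4 × 35.38 / (6.022 × 10²³ × 3.640 g/cm³) = 6.456 × 10^-23 cm³.
a = (6.456 × 10^-23)^(1/3) = 4.012 × 10^-8 cm = 4.01 Å.

4.01 Å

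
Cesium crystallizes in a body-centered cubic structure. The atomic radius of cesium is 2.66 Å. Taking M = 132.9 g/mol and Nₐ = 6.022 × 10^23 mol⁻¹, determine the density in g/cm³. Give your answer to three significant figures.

1.90 g/cm³

In a BCC lattice, atoms touch along the body diagonal, so √3·a = 4r, giving a = 6.143 Å = 6.143 × 10^-8 cm.
With Z = 2, ρ = Z·M/(N_A·a³) = 2 × 132.9 / (6.022 × 10²³ × 2.318 × 10^-22) = 1.904 g/cm³.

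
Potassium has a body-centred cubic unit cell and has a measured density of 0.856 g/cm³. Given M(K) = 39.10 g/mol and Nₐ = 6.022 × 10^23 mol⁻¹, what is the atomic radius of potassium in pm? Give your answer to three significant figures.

231 pm

For a BCC cell (Z = 2), a³ = Z·M/(N_A·ρ) = 2 × 39.10 / (6.022 × 10²³ × 0.8560) = 1.517 × 10^-22 cm³, so a = 5.333 × 10^-8 cm = 533.3 pm.
Atoms touch along the body diagonal, so √3·a = 4r, so r = 0.4330 × a = 231 pm.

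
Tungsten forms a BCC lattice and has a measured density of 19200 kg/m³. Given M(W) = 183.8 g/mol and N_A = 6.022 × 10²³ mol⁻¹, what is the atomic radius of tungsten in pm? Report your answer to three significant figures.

For a BCC cell (Z = 2), a³ = Z·M/(N_A·ρ) = 2 × 183.8 / (6.022 × 10²³ × 19.20) = 3.179 × 10^-23 cm³, so a = 3.168 × 10^-8 cm = 316.8 pm.
Atoms touch along the body diagonal, so √3·a = 4r, so r = 0.4330 × a = 137 pm.

137 pm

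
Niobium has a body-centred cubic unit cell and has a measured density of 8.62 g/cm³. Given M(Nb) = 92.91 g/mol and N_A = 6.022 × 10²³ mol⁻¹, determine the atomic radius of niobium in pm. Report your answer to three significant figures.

143 pm

For a BCC cell (Z = 2), a³ = Z·M/(N_A·ρ) = 2 × 92.91 / (6.022 × 10²³ × 8.620) = 3.580 × 10^-23 cm³, so a = 3.296 × 10^-8 cm = 329.6 pm.
Atoms touch along the body diagonal, so √3·a = 4r, so r = 0.4330 × a = 143 pm.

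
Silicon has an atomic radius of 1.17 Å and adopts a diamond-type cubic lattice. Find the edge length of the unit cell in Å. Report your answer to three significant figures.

In a diamond cubic lattice, nearest neighbors lie along the body diagonal with √3·a = 8r.
a = 8r/√3 = 8 × 1.17 / 1.7321 = 5.40 Å.

5.40 Å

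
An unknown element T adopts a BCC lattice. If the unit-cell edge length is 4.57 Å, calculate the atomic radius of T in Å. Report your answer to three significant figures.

1.98 Å

In a BCC lattice, atoms touch along the body diagonal, so √3·a = 4r.
r = √3·a/4 = 1.7321 × 4.57 / 4 = 1.98 Å.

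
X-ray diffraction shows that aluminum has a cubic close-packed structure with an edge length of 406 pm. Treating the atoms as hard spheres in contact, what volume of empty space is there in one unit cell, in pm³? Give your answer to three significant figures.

In an FCC lattice atoms touch along the face diagonal, so √2·a = 4r, so r = 0.3536a = 143.5 pm.
V_cell = a³ = 6.692 × 10^7 pm³; V_atoms = 4 × (4/3)πr³ = 4.956 × 10^7 pm³.
Empty space = 6.692 × 10^7 − 4.956 × 10^7 = 1.74 × 10^7 pm³.

1.74 × 10^7 pm³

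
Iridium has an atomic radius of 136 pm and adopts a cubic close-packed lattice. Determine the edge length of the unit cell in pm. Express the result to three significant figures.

In an FCC lattice, atoms touch along the face diagonal, so √2·a = 4r.
a = 4r/√2 = 4 × 136 / 1.4142 = 385 pm.

385 pm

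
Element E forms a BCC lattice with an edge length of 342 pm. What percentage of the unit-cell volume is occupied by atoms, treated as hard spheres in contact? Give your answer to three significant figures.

68.0%

In a BCC lattice atoms touch along the body diagonal, so √3·a = 4r, so r = 0.4330a = 148.1 pm.
Packing fraction = Z·(4/3)πr³ / a³ = 2 × (4/3)π × (148.1)³ / (342)³ = 0.6802 = 68.0%.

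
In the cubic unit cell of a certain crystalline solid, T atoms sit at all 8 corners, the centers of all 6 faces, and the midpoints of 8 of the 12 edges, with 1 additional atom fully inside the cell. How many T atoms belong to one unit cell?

7

Corner atoms are shared by 8 cells (1/8 each), face atoms by 2 (1/2 each), edge atoms by 4 (1/4 each), interior atoms are unshared.
Net atoms = 8 × 1/8 + 6 × 1/2 + 8 × 1/4 + 1 = 1 + 3 + 2 + 1 = 7.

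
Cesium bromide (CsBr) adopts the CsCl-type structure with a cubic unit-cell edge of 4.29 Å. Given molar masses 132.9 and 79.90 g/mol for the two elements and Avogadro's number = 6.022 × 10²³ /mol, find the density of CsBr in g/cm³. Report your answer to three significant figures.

The CsCl-type structure contains Z = 1 formula unit per cell; M(CsBr) = 132.9 + 79.90 = 212.8 g/mol.
a³ = (4.290 × 10^-8 cm)³ = 7.895 × 10^-23 cm³.
ρ = 1 × 212.8 / (6.022 × 10²³ × 7.895 × 10^-23) = 4.476 g/cm³.

4.48 g/cm³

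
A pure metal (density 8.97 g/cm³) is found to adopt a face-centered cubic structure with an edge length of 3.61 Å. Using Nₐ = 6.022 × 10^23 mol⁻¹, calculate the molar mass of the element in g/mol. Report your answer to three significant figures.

An FCC cell has Z = 4 atoms; a = 3.610 × 10^-8 cm.
M = ρ·N_A·a³/Z = 8.97 × 6.022 × 10²³ × 4.705 × 10^-23 / 4 = 63.5 g/mol.

63.5 g/mol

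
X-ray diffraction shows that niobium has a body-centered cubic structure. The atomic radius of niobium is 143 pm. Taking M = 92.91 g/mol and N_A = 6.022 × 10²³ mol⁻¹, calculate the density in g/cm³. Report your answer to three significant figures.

8.57 g/cm³

In a BCC lattice, atoms touch along the body diagonal, so √3·a = 4r, giving a = 330.2 pm = 3.302 × 10^-8 cm.
With Z = 2, ρ = Z·M/(N_A·a³) = 2 × 92.91 / (6.022 × 10²³ × 3.602 × 10^-23) = 8.567 g/cm³.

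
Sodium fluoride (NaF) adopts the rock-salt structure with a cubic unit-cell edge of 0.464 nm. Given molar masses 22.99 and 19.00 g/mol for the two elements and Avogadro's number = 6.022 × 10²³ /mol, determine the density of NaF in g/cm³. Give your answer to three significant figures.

The rock-salt structure contains Z = 4 formula units per cell; M(NaF) = 22.99 + 19.00 = 41.99 g/mol.
a³ = (4.640 × 10^-8 cm)³ = 9.990 × 10^-23 cm³.
ρ = 4 × 41.99 / (6.022 × 10²³ × 9.990 × 10^-23) = 2.792 g/cm³.

2.79 g/cm³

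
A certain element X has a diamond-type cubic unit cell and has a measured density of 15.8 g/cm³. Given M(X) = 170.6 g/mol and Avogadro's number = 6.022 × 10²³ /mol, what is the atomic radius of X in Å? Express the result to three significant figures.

For a diamond cubic cell (Z = 8), a³ = Z·M/(N_A·ρ) = 8 × 170.6 / (6.022 × 10²³ × 15.80) = 1.434 × 10^-22 cm³, so a = 5.235 × 10^-8 cm = 5.235 Å.
Nearest neighbors lie along the body diagonal with √3·a = 8r, so r = 0.2165 × a = 1.13 Å.

1.13 Å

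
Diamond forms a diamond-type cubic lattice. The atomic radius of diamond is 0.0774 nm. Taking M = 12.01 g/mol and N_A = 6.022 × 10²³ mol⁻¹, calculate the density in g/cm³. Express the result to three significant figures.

3.49 g/cm³

In a diamond cubic lattice, nearest neighbors lie along the body diagonal with √3·a = 8r, giving a = 0.3575 nm = 3.575 × 10^-8 cm.
With Z = 8, ρ = Z·M/(N_A·a³) = 8 × 12.01 / (6.022 × 10²³ × 4.569 × 10^-23) = 3.492 g/cm³.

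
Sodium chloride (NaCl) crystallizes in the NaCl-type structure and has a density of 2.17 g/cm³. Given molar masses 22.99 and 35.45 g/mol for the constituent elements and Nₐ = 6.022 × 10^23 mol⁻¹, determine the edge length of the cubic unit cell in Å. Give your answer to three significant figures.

5.63 Å

M(NaCl) = 58.44 g/mol; Z = 4 formula units per cell.
a³ = Z·M/(N_A·ρ) = 4 × 58.44 / (6.022 × 10²³ × 2.17) = 1.789 × 10^-22 cm³, so a = 5.635 × 10^-8 cm = 5.63 Å.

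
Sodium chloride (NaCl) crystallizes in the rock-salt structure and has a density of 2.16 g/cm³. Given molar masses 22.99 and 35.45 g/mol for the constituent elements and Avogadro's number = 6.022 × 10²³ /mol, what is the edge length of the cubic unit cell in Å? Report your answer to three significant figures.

5.64 Å

M(NaCl) = 58.44 g/mol; Z = 4 formula units per cell.
a³ = Z·M/(N_A·ρ) = 4 × 58.44 / (6.022 × 10²³ × 2.16) = 1.797 × 10^-22 cm³, so a = 5.643 × 10^-8 cm = 5.64 Å.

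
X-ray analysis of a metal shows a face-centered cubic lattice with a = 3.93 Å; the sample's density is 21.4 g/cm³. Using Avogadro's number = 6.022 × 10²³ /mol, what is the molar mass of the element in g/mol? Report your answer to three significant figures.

An FCC cell has Z = 4 atoms; a = 3.930 × 10^-8 cm.
M = ρ·N_A·a³/Z = 21.4 × 6.022 × 10²³ × 6.070 × 10^-23 / 4 = 196 g/mol.

196 g/mol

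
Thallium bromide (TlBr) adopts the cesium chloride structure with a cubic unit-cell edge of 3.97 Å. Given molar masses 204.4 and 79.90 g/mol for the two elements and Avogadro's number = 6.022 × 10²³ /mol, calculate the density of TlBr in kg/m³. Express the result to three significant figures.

The cesium chloride structure contains Z = 1 formula unit per cell; M(TlBr) = 204.4 + 79.90 = 284.3 g/mol.
a³ = (3.970 × 10^-8 cm)³ = 6.257 × 10^-23 cm³.
ρ = 1 × 284.3 / (6.022 × 10²³ × 6.257 × 10^-23) = 7.545 g/cm³ = 7550 kg/m³.

7550 kg/m³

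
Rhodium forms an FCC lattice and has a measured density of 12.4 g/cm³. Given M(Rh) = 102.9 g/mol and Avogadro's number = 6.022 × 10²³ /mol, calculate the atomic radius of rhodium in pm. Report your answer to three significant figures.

135 pm

For an FCC cell (Z = 4), a³ = Z·M/(N_A·ρ) = 4 × 102.9 / (6.022 × 10²³ × 12.40) = 5.512 × 10^-23 cm³, so a = 3.806 × 10^-8 cm = 380.6 pm.
Atoms touch along the face diagonal, so √2·a = 4r, so r = 0.3536 × a = 135 pm.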